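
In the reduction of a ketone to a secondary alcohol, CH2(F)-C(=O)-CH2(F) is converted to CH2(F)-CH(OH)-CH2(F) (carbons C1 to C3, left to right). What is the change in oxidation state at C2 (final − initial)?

-2

Before: C2 has 2 bonds to C, 2 bonds to O → oxidation state +2.
After: C2 has 2 bonds to C, 1 bond to H, 1 bond to O → oxidation state 0.
Δ = 0 − (+2) = -2, so this is a reduction at C2.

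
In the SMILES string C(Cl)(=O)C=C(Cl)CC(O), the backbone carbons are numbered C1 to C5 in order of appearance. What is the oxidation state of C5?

-1

C5 has one bond to C (0), one bond to H (-1), one bond to H (-1), one bond to O (+1).
Oxidation state = 0 − 1 − 1 + 1 = -1.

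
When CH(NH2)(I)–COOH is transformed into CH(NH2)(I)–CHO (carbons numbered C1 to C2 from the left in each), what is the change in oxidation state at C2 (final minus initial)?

Before: C2 has 1 bond to C, 3 bonds to O → oxidation state +3.
After: C2 has 1 bond to C, 1 bond to H, 2 bonds to O → oxidation state +1.
Δ = +1 − (+3) = -2, so this is a reduction at C2.

-2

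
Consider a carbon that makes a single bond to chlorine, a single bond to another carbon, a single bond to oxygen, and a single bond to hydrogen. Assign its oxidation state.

+1

The carbon has one bond to C (0), one bond to Cl (+1), one bond to H (-1), one bond to O (+1).
Oxidation state = 0 + 1 − 1 + 1 = +1.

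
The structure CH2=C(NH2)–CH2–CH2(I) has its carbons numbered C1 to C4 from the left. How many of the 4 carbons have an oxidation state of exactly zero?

0

Count +1 for every bond to an atom more electronegative than carbon and −1 for every bond to one less electronegative; C–C bonds are 0. Tallying each carbon:
C1: 2C, 2H → 0 − 2 = -2
C2: 3C, 1N → 0 + 1 = +1
C3: 2C, 2H → 0 − 2 = -2
C4: 1C, 2H, 1I → 0 − 2 + 1 = -1
0 carbons meet the condition.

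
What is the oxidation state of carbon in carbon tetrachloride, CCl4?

Each bond to a more electronegative atom (O, N, halogen) counts +1, each bond to a less electronegative atom (H, metal, B, Si) counts −1, and each C–C bond counts 0.
The carbon has one bond to Cl (+1), one bond to Cl (+1), one bond to Cl (+1), one bond to Cl (+1).
Oxidation state = +1 + 1 + 1 + 1 = +4.

+4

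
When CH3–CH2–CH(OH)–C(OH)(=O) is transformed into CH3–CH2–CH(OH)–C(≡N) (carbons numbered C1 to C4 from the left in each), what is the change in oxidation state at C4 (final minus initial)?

0

Before: C4 has 1 bond to C, 3 bonds to O → oxidation state +3.
After: C4 has 1 bond to C, 3 bonds to N → oxidation state +3.
Δ = +3 − (+3) = 0, so no net redox change at C4.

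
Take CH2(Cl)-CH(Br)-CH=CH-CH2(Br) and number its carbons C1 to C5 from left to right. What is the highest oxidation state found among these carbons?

0

Tallying each carbon's bonds:
C1: 1C, 2H, 1Cl → 0 − 2 + 1 = -1
C2: 2C, 1H, 1Br → 0 − 1 + 1 = 0
C3: 3C, 1H → 0 − 1 = -1
C4: 3C, 1H → 0 − 1 = -1
C5: 1C, 2H, 1Br → 0 − 2 + 1 = -1
The highest value is 0.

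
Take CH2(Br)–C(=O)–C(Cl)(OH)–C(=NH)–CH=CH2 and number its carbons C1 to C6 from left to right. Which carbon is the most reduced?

C6

Count +1 for every bond to an atom more electronegative than carbon and −1 for every bond to one less electronegative; C–C bonds are 0. Tallying each carbon:
C1: 1C, 2H, 1Br → 0 − 2 + 1 = -1
C2: 2C, 2O → 0 + 2 = +2
C3: 2C, 1O, 1Cl → 0 + 1 + 1 = +2
C4: 2C, 2N → 0 + 2 = +2
C5: 3C, 1H → 0 − 1 = -1
C6: 2C, 2H → 0 − 2 = -2
The most reduced carbon is C6 at -2.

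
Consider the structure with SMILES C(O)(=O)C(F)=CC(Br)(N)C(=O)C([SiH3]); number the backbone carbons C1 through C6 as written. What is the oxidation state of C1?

C1 has one bond to C (0), one bond to O (+1), a double bond to O (2×+1 = +2).
Oxidation state = 0 + 1 + 2 = +3.

+3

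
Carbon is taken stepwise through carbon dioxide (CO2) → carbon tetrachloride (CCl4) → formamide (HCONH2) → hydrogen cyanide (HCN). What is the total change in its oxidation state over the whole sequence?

Carbon oxidation states along the series — carbon dioxide: +4, carbon tetrachloride: +4, formamide: +2, hydrogen cyanide: +2.
Net change = +2 − (+4) = -2.

-2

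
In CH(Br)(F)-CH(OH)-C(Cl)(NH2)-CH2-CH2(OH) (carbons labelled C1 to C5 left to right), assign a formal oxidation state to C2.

C2 has one bond to C (0), one bond to C (0), one bond to H (-1), one bond to O (+1).
Oxidation state = 0 + 0 − 1 + 1 = 0.

0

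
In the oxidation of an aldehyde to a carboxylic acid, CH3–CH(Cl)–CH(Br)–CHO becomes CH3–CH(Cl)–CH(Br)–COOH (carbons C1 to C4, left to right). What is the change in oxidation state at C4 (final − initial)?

+2

Before: C4 has 1 bond to C, 1 bond to H, 2 bonds to O → oxidation state +1.
After: C4 has 1 bond to C, 3 bonds to O → oxidation state +3.
Δ = +3 − (+1) = +2, so this is an oxidation at C4.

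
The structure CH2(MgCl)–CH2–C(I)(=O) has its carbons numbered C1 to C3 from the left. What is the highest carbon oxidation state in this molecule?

+3

Tallying each carbon's bonds:
C1: 1C, 2H, 1Mg → 0 − 2 − 1 = -3
C2: 2C, 2H → 0 − 2 = -2
C3: 1C, 2O, 1I → 0 + 2 + 1 = +3
The highest value is +3.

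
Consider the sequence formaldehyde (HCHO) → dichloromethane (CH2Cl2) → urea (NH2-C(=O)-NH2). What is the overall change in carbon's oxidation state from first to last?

+4

Carbon oxidation states along the series — formaldehyde: 0, dichloromethane: 0, urea: +4.
Net change = +4 − (0) = +4.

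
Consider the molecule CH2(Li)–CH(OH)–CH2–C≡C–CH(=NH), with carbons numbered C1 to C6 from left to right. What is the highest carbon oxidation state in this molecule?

+1

Bonds to more-electronegative neighbours contribute +1 each, bonds to H or metals contribute −1 each, and C–C bonds contribute 0. Tallying each carbon:
C1: 1C, 2H, 1Li → 0 − 2 − 1 = -3
C2: 2C, 1H, 1O → 0 − 1 + 1 = 0
C3: 2C, 2H → 0 − 2 = -2
C4: 4C → 0 = 0
C5: 4C → 0 = 0
C6: 1C, 1H, 2N → 0 − 1 + 2 = +1
The highest value is +1.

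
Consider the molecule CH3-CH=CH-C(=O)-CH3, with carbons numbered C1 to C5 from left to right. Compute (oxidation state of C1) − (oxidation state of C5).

0

C1: 1C, 3H → 0 − 3 = -3
C5: 1C, 3H → 0 − 3 = -3
Difference: -3 − (-3) = 0.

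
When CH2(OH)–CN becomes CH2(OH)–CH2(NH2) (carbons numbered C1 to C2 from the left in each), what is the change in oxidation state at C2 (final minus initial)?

-4

Before: C2 has 1 bond to C, 3 bonds to N → oxidation state +3.
After: C2 has 1 bond to C, 2 bonds to H, 1 bond to N → oxidation state -1.
Δ = -1 − (+3) = -4, so this is a reduction at C2.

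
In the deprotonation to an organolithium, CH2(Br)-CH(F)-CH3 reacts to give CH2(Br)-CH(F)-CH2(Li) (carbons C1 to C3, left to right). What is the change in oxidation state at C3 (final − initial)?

Before: C3 has 1 bond to C, 3 bonds to H → oxidation state -3.
After: C3 has 1 bond to C, 2 bonds to H, 1 bond to Li → oxidation state -3.
Δ = -3 − (-3) = 0, so no net redox change at C3.

0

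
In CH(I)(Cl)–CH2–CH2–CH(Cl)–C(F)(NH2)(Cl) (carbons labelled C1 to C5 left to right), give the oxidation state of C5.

+3

Bonds to more-electronegative neighbours contribute +1 each, bonds to H or metals contribute −1 each, and C–C bonds contribute 0.
C5 has one bond to C (0), one bond to F (+1), one bond to N (+1), one bond to Cl (+1).
Oxidation state = 0 + 1 + 1 + 1 = +3.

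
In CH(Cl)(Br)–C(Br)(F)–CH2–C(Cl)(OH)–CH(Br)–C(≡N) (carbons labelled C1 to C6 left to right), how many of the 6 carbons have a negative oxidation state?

1

Bonds to more-electronegative neighbours contribute +1 each, bonds to H or metals contribute −1 each, and C–C bonds contribute 0. Tallying each carbon:
C1: 1C, 1H, 1Cl, 1Br → 0 − 1 + 1 + 1 = +1
C2: 2C, 1F, 1Br → 0 + 1 + 1 = +2
C3: 2C, 2H → 0 − 2 = -2
C4: 2C, 1O, 1Cl → 0 + 1 + 1 = +2
C5: 2C, 1H, 1Br → 0 − 1 + 1 = 0
C6: 1C, 3N → 0 + 3 = +3
1 carbon (C3) meets the condition.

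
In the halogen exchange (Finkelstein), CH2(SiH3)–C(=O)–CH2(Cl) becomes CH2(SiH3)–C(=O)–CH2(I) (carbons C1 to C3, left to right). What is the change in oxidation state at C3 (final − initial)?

Before: C3 has 1 bond to C, 2 bonds to H, 1 bond to Cl → oxidation state -1.
After: C3 has 1 bond to C, 2 bonds to H, 1 bond to I → oxidation state -1.
Δ = -1 − (-1) = 0, so no net redox change at C3.

0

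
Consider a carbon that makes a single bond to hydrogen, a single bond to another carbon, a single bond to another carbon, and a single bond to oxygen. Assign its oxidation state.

The carbon has one bond to C (0), one bond to C (0), one bond to H (-1), one bond to O (+1).
Oxidation state = 0 + 0 − 1 + 1 = 0.

0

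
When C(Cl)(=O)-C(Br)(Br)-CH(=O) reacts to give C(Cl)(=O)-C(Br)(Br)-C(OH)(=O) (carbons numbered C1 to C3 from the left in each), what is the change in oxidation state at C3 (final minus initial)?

Before: C3 has 1 bond to C, 1 bond to H, 2 bonds to O → oxidation state +1.
After: C3 has 1 bond to C, 3 bonds to O → oxidation state +3.
Δ = +3 − (+1) = +2, so this is an oxidation at C3.

+2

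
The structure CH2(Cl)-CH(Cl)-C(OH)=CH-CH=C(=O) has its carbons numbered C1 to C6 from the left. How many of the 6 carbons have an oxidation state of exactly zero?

Bonds to more-electronegative neighbours contribute +1 each, bonds to H or metals contribute −1 each, and C–C bonds contribute 0. Tallying each carbon:
C1: 1C, 2H, 1Cl → 0 − 2 + 1 = -1
C2: 2C, 1H, 1Cl → 0 − 1 + 1 = 0
C3: 3C, 1O → 0 + 1 = +1
C4: 3C, 1H → 0 − 1 = -1
C5: 3C, 1H → 0 − 1 = -1
C6: 2C, 2O → 0 + 2 = +2
1 carbon (C2) meets the condition.

1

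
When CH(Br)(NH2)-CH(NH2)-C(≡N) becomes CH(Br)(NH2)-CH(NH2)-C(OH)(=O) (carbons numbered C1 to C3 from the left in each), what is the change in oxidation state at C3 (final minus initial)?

Before: C3 has 1 bond to C, 3 bonds to N → oxidation state +3.
After: C3 has 1 bond to C, 3 bonds to O → oxidation state +3.
Δ = +3 − (+3) = 0, so no net redox change at C3.

0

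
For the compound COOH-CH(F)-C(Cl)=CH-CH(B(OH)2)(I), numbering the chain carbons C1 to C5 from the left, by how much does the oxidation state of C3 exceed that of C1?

-2

C3: 3C, 1Cl → 0 + 1 = +1
C1: 1C, 3O → 0 + 3 = +3
Difference: +1 − (+3) = -2.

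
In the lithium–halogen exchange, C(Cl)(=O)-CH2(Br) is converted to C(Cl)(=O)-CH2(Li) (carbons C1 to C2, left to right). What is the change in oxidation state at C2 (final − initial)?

Before: C2 has 1 bond to C, 2 bonds to H, 1 bond to Br → oxidation state -1.
After: C2 has 1 bond to C, 2 bonds to H, 1 bond to Li → oxidation state -3.
Δ = -3 − (-1) = -2, so this is a reduction at C2.

-2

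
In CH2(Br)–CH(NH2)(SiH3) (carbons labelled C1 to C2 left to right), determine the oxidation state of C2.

C2 has one bond to C (0), one bond to N (+1), one bond to H (-1), one bond to Si (-1).
Oxidation state = 0 + 1 − 1 − 1 = -1.

-1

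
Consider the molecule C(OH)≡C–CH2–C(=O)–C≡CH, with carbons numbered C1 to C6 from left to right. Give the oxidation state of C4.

+2

Each bond to a more electronegative atom (O, N, halogen) counts +1, each bond to a less electronegative atom (H, metal, B, Si) counts −1, and each C–C bond counts 0.
C4 has one bond to C (0), one bond to C (0), a double bond to O (2×+1 = +2).
Oxidation state = 0 + 0 + 2 = +2.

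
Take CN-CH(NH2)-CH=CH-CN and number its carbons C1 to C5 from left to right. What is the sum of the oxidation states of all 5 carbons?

+4

Bonds to more-electronegative neighbours contribute +1 each, bonds to H or metals contribute −1 each, and C–C bonds contribute 0. Tallying each carbon:
C1: 1C, 3N → 0 + 3 = +3
C2: 2C, 1H, 1N → 0 − 1 + 1 = 0
C3: 3C, 1H → 0 − 1 = -1
C4: 3C, 1H → 0 − 1 = -1
C5: 1C, 3N → 0 + 3 = +3
Sum = +3 + 0 − 1 − 1 + 3 = +4.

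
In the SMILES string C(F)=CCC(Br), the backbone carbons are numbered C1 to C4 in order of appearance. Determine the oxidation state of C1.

0

C1 has a double bond to C (2×0 = 0), one bond to F (+1), one bond to H (-1).
Oxidation state = 0 + 1 − 1 = 0.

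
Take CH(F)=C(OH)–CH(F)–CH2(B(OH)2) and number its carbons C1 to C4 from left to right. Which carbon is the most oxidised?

Assign +1 per bond to O/N/halogen, −1 per bond to H or an electropositive element, and 0 per bond to carbon. Tallying each carbon:
C1: 2C, 1H, 1F → 0 − 1 + 1 = 0
C2: 3C, 1O → 0 + 1 = +1
C3: 2C, 1H, 1F → 0 − 1 + 1 = 0
C4: 1C, 2H, 1B → 0 − 2 − 1 = -3
The most oxidised carbon is C2 at +1.

C2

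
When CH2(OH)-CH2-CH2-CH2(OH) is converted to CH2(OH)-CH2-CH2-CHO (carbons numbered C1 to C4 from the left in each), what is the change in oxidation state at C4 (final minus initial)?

Before: C4 has 1 bond to C, 2 bonds to H, 1 bond to O → oxidation state -1.
After: C4 has 1 bond to C, 1 bond to H, 2 bonds to O → oxidation state +1.
Δ = +1 − (-1) = +2, so this is an oxidation at C4.

+2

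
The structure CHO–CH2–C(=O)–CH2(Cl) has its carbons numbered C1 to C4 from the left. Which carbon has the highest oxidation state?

C3

Each bond to a more electronegative atom (O, N, halogen) counts +1, each bond to a less electronegative atom (H, metal, B, Si) counts −1, and each C–C bond counts 0. Tallying each carbon:
C1: 1C, 1H, 2O → 0 − 1 + 2 = +1
C2: 2C, 2H → 0 − 2 = -2
C3: 2C, 2O → 0 + 2 = +2
C4: 1C, 2H, 1Cl → 0 − 2 + 1 = -1
The most oxidised carbon is C3 at +2.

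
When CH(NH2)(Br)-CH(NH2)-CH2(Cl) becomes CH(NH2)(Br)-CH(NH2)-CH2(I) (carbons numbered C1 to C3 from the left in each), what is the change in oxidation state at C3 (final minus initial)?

Before: C3 has 1 bond to C, 2 bonds to H, 1 bond to Cl → oxidation state -1.
After: C3 has 1 bond to C, 2 bonds to H, 1 bond to I → oxidation state -1.
Δ = -1 − (-1) = 0, so no net redox change at C3.

0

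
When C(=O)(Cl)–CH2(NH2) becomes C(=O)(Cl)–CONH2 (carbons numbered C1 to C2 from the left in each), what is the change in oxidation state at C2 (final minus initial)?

+4

Before: C2 has 1 bond to C, 2 bonds to H, 1 bond to N → oxidation state -1.
After: C2 has 1 bond to C, 2 bonds to O, 1 bond to N → oxidation state +3.
Δ = +3 − (-1) = +4, so this is an oxidation at C2.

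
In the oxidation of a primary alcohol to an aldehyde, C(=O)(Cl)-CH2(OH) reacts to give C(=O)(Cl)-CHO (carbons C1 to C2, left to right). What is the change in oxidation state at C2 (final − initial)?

Before: C2 has 1 bond to C, 2 bonds to H, 1 bond to O → oxidation state -1.
After: C2 has 1 bond to C, 1 bond to H, 2 bonds to O → oxidation state +1.
Δ = +1 − (-1) = +2, so this is an oxidation at C2.

+2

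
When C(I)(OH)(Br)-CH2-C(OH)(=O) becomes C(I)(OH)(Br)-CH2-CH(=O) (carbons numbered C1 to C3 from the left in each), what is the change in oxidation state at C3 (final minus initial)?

-2

Before: C3 has 1 bond to C, 3 bonds to O → oxidation state +3.
After: C3 has 1 bond to C, 1 bond to H, 2 bonds to O → oxidation state +1.
Δ = +1 − (+3) = -2, so this is a reduction at C3.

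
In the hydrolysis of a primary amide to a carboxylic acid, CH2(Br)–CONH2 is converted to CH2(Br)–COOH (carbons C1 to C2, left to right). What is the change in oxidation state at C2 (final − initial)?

0

Before: C2 has 1 bond to C, 2 bonds to O, 1 bond to N → oxidation state +3.
After: C2 has 1 bond to C, 3 bonds to O → oxidation state +3.
Δ = +3 − (+3) = 0, so no net redox change at C2.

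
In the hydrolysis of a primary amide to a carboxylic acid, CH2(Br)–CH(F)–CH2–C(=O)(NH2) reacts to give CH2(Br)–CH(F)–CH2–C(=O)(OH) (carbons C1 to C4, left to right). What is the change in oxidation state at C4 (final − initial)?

0

Before: C4 has 1 bond to C, 2 bonds to O, 1 bond to N → oxidation state +3.
After: C4 has 1 bond to C, 3 bonds to O → oxidation state +3.
Δ = +3 − (+3) = 0, so no net redox change at C4.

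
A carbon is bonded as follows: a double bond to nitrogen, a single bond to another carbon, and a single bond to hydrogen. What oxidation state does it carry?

The carbon has one bond to C (0), a double bond to N (2×+1 = +2), one bond to H (-1).
Oxidation state = 0 + 2 − 1 = +1.

+1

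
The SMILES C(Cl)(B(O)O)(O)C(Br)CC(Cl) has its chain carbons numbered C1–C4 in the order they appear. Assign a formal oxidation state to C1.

Bonds to more-electronegative neighbours contribute +1 each, bonds to H or metals contribute −1 each, and C–C bonds contribute 0.
C1 has one bond to C (0), one bond to Cl (+1), one bond to B (-1), one bond to O (+1).
Oxidation state = 0 + 1 − 1 + 1 = +1.

+1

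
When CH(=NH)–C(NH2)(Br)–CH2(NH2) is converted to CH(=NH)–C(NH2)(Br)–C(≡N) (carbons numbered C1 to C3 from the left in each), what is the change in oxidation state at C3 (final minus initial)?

Before: C3 has 1 bond to C, 2 bonds to H, 1 bond to N → oxidation state -1.
After: C3 has 1 bond to C, 3 bonds to N → oxidation state +3.
Δ = +3 − (-1) = +4, so this is an oxidation at C3.

+4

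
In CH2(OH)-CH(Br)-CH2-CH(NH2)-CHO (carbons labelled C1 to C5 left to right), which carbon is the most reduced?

Tallying each carbon's bonds:
C1: 1C, 2H, 1O → 0 − 2 + 1 = -1
C2: 2C, 1H, 1Br → 0 − 1 + 1 = 0
C3: 2C, 2H → 0 − 2 = -2
C4: 2C, 1H, 1N → 0 − 1 + 1 = 0
C5: 1C, 1H, 2O → 0 − 1 + 2 = +1
The most reduced carbon is C3 at -2.

C3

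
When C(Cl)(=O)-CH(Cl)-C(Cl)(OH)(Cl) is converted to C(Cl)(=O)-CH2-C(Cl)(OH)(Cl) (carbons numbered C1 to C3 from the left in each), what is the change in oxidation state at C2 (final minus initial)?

Before: C2 has 2 bonds to C, 1 bond to H, 1 bond to Cl → oxidation state 0.
After: C2 has 2 bonds to C, 2 bonds to H → oxidation state -2.
Δ = -2 − (0) = -2, so this is a reduction at C2.

-2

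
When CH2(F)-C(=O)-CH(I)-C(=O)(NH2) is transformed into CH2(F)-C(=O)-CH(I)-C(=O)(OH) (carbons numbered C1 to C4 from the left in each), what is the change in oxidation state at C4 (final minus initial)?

0

Before: C4 has 1 bond to C, 2 bonds to O, 1 bond to N → oxidation state +3.
After: C4 has 1 bond to C, 3 bonds to O → oxidation state +3.
Δ = +3 − (+3) = 0, so no net redox change at C4.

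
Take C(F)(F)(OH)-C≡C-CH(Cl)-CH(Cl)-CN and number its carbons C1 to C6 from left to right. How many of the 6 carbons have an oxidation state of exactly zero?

Assign +1 per bond to O/N/halogen, −1 per bond to H or an electropositive element, and 0 per bond to carbon. Tallying each carbon:
C1: 1C, 1O, 2F → 0 + 1 + 2 = +3
C2: 4C → 0 = 0
C3: 4C → 0 = 0
C4: 2C, 1H, 1Cl → 0 − 1 + 1 = 0
C5: 2C, 1H, 1Cl → 0 − 1 + 1 = 0
C6: 1C, 3N → 0 + 3 = +3
4 carbons (C2, C3, C4, C5) meet the condition.

4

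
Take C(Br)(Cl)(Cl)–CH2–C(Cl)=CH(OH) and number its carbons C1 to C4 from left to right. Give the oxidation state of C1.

+3

Assign +1 per bond to O/N/halogen, −1 per bond to H or an electropositive element, and 0 per bond to carbon.
C1 has one bond to C (0), one bond to Br (+1), one bond to Cl (+1), one bond to Cl (+1).
Oxidation state = 0 + 1 + 1 + 1 = +3.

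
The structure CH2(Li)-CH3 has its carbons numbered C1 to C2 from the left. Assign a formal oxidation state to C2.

-3

C2 has one bond to C (0), one bond to H (-1), one bond to H (-1), one bond to H (-1).
Oxidation state = 0 − 1 − 1 − 1 = -3.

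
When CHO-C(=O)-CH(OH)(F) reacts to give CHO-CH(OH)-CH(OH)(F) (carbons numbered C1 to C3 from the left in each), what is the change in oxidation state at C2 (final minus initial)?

-2

Before: C2 has 2 bonds to C, 2 bonds to O → oxidation state +2.
After: C2 has 2 bonds to C, 1 bond to H, 1 bond to O → oxidation state 0.
Δ = 0 − (+2) = -2, so this is a reduction at C2.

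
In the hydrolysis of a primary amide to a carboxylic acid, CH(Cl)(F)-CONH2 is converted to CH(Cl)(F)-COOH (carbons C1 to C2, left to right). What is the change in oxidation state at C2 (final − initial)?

Before: C2 has 1 bond to C, 2 bonds to O, 1 bond to N → oxidation state +3.
After: C2 has 1 bond to C, 3 bonds to O → oxidation state +3.
Δ = +3 − (+3) = 0, so no net redox change at C2.

0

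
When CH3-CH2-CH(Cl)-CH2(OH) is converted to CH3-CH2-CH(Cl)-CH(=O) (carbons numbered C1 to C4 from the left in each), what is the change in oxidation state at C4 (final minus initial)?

+2

Before: C4 has 1 bond to C, 2 bonds to H, 1 bond to O → oxidation state -1.
After: C4 has 1 bond to C, 1 bond to H, 2 bonds to O → oxidation state +1.
Δ = +1 − (-1) = +2, so this is an oxidation at C4.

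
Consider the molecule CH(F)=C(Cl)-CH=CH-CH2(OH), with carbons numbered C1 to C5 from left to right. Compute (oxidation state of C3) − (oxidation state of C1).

-1

C3: 3C, 1H → 0 − 1 = -1
C1: 2C, 1H, 1F → 0 − 1 + 1 = 0
Difference: -1 − (0) = -1.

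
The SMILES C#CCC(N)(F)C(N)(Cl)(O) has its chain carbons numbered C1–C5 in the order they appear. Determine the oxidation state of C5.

C5 has one bond to C (0), one bond to N (+1), one bond to Cl (+1), one bond to O (+1).
Oxidation state = 0 + 1 + 1 + 1 = +3.

+3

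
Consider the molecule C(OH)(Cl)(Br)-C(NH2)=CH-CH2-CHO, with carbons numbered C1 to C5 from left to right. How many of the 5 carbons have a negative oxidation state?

Tallying each carbon's bonds:
C1: 1C, 1O, 1Cl, 1Br → 0 + 1 + 1 + 1 = +3
C2: 3C, 1N → 0 + 1 = +1
C3: 3C, 1H → 0 − 1 = -1
C4: 2C, 2H → 0 − 2 = -2
C5: 1C, 1H, 2O → 0 − 1 + 2 = +1
2 carbons (C3, C4) meet the condition.

2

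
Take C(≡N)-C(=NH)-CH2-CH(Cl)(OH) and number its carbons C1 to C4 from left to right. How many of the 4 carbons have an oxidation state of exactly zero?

Each bond to a more electronegative atom (O, N, halogen) counts +1, each bond to a less electronegative atom (H, metal, B, Si) counts −1, and each C–C bond counts 0. Tallying each carbon:
C1: 1C, 3N → 0 + 3 = +3
C2: 2C, 2N → 0 + 2 = +2
C3: 2C, 2H → 0 − 2 = -2
C4: 1C, 1H, 1O, 1Cl → 0 − 1 + 1 + 1 = +1
0 carbons meet the condition.

0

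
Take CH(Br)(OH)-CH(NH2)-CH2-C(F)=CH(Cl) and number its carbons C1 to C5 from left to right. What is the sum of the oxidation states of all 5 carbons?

Bonds to more-electronegative neighbours contribute +1 each, bonds to H or metals contribute −1 each, and C–C bonds contribute 0. Tallying each carbon:
C1: 1C, 1H, 1O, 1Br → 0 − 1 + 1 + 1 = +1
C2: 2C, 1H, 1N → 0 − 1 + 1 = 0
C3: 2C, 2H → 0 − 2 = -2
C4: 3C, 1F → 0 + 1 = +1
C5: 2C, 1H, 1Cl → 0 − 1 + 1 = 0
Sum = +1 + 0 − 2 + 1 + 0 = 0.

0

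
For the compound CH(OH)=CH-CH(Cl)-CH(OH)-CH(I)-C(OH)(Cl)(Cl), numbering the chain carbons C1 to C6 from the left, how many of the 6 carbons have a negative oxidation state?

1

Bonds to more-electronegative neighbours contribute +1 each, bonds to H or metals contribute −1 each, and C–C bonds contribute 0. Tallying each carbon:
C1: 2C, 1H, 1O → 0 − 1 + 1 = 0
C2: 3C, 1H → 0 − 1 = -1
C3: 2C, 1H, 1Cl → 0 − 1 + 1 = 0
C4: 2C, 1H, 1O → 0 − 1 + 1 = 0
C5: 2C, 1H, 1I → 0 − 1 + 1 = 0
C6: 1C, 1O, 2Cl → 0 + 1 + 2 = +3
1 carbon (C2) meets the condition.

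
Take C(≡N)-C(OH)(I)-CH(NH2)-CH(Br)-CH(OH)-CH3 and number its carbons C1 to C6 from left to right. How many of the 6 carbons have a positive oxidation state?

Tallying each carbon's bonds:
C1: 1C, 3N → 0 + 3 = +3
C2: 2C, 1O, 1I → 0 + 1 + 1 = +2
C3: 2C, 1H, 1N → 0 − 1 + 1 = 0
C4: 2C, 1H, 1Br → 0 − 1 + 1 = 0
C5: 2C, 1H, 1O → 0 − 1 + 1 = 0
C6: 1C, 3H → 0 − 3 = -3
2 carbons (C1, C2) meet the condition.

2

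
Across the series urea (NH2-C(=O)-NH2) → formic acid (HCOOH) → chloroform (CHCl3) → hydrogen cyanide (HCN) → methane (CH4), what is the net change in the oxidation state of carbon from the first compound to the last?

-8

Carbon oxidation states along the series — urea: +4, formic acid: +2, chloroform: +2, hydrogen cyanide: +2, methane: -4.
Net change = -4 − (+4) = -8.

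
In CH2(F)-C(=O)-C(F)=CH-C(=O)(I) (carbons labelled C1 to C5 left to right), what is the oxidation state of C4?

-1

C4 has a double bond to C (2×0 = 0), one bond to C (0), one bond to H (-1).
Oxidation state = 0 + 0 − 1 = -1.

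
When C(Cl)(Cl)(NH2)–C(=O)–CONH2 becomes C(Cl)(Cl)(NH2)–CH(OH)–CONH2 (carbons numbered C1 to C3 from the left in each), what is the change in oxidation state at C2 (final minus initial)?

-2

Before: C2 has 2 bonds to C, 2 bonds to O → oxidation state +2.
After: C2 has 2 bonds to C, 1 bond to H, 1 bond to O → oxidation state 0.
Δ = 0 − (+2) = -2, so this is a reduction at C2.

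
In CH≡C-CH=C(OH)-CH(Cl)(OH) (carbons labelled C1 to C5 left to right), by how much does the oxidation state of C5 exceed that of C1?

+2

C5: 1C, 1H, 1O, 1Cl → 0 − 1 + 1 + 1 = +1
C1: 3C, 1H → 0 − 1 = -1
Difference: +1 − (-1) = +2.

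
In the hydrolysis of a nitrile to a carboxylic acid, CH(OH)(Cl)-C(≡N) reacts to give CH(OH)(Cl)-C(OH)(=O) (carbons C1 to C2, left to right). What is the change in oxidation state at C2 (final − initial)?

Before: C2 has 1 bond to C, 3 bonds to N → oxidation state +3.
After: C2 has 1 bond to C, 3 bonds to O → oxidation state +3.
Δ = +3 − (+3) = 0, so no net redox change at C2.

0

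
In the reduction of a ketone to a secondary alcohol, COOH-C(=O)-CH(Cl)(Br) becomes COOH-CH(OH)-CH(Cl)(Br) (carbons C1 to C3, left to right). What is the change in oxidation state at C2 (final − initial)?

Before: C2 has 2 bonds to C, 2 bonds to O → oxidation state +2.
After: C2 has 2 bonds to C, 1 bond to H, 1 bond to O → oxidation state 0.
Δ = 0 − (+2) = -2, so this is a reduction at C2.

-2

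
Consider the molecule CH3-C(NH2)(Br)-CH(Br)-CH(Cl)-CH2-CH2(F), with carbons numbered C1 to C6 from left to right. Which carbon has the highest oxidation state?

C2

Tallying each carbon's bonds:
C1: 1C, 3H → 0 − 3 = -3
C2: 2C, 1N, 1Br → 0 + 1 + 1 = +2
C3: 2C, 1H, 1Br → 0 − 1 + 1 = 0
C4: 2C, 1H, 1Cl → 0 − 1 + 1 = 0
C5: 2C, 2H → 0 − 2 = -2
C6: 1C, 2H, 1F → 0 − 2 + 1 = -1
The most oxidised carbon is C2 at +2.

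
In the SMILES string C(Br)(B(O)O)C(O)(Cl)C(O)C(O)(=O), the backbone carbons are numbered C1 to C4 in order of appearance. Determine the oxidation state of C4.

+3

Bonds to more-electronegative neighbours contribute +1 each, bonds to H or metals contribute −1 each, and C–C bonds contribute 0.
C4 has one bond to C (0), one bond to O (+1), a double bond to O (2×+1 = +2).
Oxidation state = 0 + 1 + 2 = +3.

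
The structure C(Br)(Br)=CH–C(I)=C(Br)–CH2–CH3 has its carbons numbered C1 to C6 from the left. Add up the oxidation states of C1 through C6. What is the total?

Count +1 for every bond to an atom more electronegative than carbon and −1 for every bond to one less electronegative; C–C bonds are 0. Tallying each carbon:
C1: 2C, 2Br → 0 + 2 = +2
C2: 3C, 1H → 0 − 1 = -1
C3: 3C, 1I → 0 + 1 = +1
C4: 3C, 1Br → 0 + 1 = +1
C5: 2C, 2H → 0 − 2 = -2
C6: 1C, 3H → 0 − 3 = -3
Sum = +2 − 1 + 1 + 1 − 2 − 3 = -2.

-2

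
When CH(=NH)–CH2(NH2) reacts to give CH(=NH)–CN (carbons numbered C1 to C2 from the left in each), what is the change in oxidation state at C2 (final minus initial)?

Before: C2 has 1 bond to C, 2 bonds to H, 1 bond to N → oxidation state -1.
After: C2 has 1 bond to C, 3 bonds to N → oxidation state +3.
Δ = +3 − (-1) = +4, so this is an oxidation at C2.

+4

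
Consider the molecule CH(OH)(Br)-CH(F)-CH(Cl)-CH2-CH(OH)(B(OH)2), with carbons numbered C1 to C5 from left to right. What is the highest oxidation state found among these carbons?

+1

Tallying each carbon's bonds:
C1: 1C, 1H, 1O, 1Br → 0 − 1 + 1 + 1 = +1
C2: 2C, 1H, 1F → 0 − 1 + 1 = 0
C3: 2C, 1H, 1Cl → 0 − 1 + 1 = 0
C4: 2C, 2H → 0 − 2 = -2
C5: 1C, 1H, 1O, 1B → 0 − 1 + 1 − 1 = -1
The highest value is +1.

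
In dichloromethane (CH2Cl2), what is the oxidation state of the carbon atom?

0

Bonds to more-electronegative neighbours contribute +1 each, bonds to H or metals contribute −1 each, and C–C bonds contribute 0.
The carbon has one bond to H (-1), one bond to H (-1), one bond to Cl (+1), one bond to Cl (+1).
Oxidation state = -1 − 1 + 1 + 1 = 0.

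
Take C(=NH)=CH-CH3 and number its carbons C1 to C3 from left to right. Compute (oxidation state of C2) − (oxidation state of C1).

-3

C2: 3C, 1H → 0 − 1 = -1
C1: 2C, 2N → 0 + 2 = +2
Difference: -1 − (+2) = -3.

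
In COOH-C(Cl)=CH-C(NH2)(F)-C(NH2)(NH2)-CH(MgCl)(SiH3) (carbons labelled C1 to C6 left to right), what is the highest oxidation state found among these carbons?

+3

Count +1 for every bond to an atom more electronegative than carbon and −1 for every bond to one less electronegative; C–C bonds are 0. Tallying each carbon:
C1: 1C, 3O → 0 + 3 = +3
C2: 3C, 1Cl → 0 + 1 = +1
C3: 3C, 1H → 0 − 1 = -1
C4: 2C, 1N, 1F → 0 + 1 + 1 = +2
C5: 2C, 2N → 0 + 2 = +2
C6: 1C, 1H, 1Mg, 1Si → 0 − 1 − 1 − 1 = -3
The highest value is +3.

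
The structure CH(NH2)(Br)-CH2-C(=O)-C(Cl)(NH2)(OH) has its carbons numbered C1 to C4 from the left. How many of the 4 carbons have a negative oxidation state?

1

Count +1 for every bond to an atom more electronegative than carbon and −1 for every bond to one less electronegative; C–C bonds are 0. Tallying each carbon:
C1: 1C, 1H, 1N, 1Br → 0 − 1 + 1 + 1 = +1
C2: 2C, 2H → 0 − 2 = -2
C3: 2C, 2O → 0 + 2 = +2
C4: 1C, 1O, 1N, 1Cl → 0 + 1 + 1 + 1 = +3
1 carbon (C2) meets the condition.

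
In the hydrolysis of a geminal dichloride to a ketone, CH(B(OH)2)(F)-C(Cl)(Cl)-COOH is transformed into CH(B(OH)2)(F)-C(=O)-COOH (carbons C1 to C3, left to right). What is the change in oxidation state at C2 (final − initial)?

0

Before: C2 has 2 bonds to C, 2 bonds to Cl → oxidation state +2.
After: C2 has 2 bonds to C, 2 bonds to O → oxidation state +2.
Δ = +2 − (+2) = 0, so no net redox change at C2.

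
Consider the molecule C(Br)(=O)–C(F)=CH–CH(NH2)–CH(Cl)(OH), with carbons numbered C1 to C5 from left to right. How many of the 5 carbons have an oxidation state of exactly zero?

Tallying each carbon's bonds:
C1: 1C, 2O, 1Br → 0 + 2 + 1 = +3
C2: 3C, 1F → 0 + 1 = +1
C3: 3C, 1H → 0 − 1 = -1
C4: 2C, 1H, 1N → 0 − 1 + 1 = 0
C5: 1C, 1H, 1O, 1Cl → 0 − 1 + 1 + 1 = +1
1 carbon (C4) meets the condition.

1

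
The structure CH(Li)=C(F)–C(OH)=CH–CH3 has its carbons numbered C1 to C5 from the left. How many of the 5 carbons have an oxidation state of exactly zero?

Tallying each carbon's bonds:
C1: 2C, 1H, 1Li → 0 − 1 − 1 = -2
C2: 3C, 1F → 0 + 1 = +1
C3: 3C, 1O → 0 + 1 = +1
C4: 3C, 1H → 0 − 1 = -1
C5: 1C, 3H → 0 − 3 = -3
0 carbons meet the condition.

0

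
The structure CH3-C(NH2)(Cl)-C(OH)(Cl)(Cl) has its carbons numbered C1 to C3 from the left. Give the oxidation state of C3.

Each bond to a more electronegative atom (O, N, halogen) counts +1, each bond to a less electronegative atom (H, metal, B, Si) counts −1, and each C–C bond counts 0.
C3 has one bond to C (0), one bond to O (+1), one bond to Cl (+1), one bond to Cl (+1).
Oxidation state = 0 + 1 + 1 + 1 = +3.

+3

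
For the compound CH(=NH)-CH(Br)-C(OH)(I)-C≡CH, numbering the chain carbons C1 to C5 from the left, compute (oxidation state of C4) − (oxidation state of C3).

C4: 4C → 0 = 0
C3: 2C, 1O, 1I → 0 + 1 + 1 = +2
Difference: 0 − (+2) = -2.

-2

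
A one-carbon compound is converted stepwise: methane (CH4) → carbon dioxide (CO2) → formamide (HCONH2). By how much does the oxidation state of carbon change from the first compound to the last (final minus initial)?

+6

Carbon oxidation states along the series — methane: -4, carbon dioxide: +4, formamide: +2.
Net change = +2 − (-4) = +6.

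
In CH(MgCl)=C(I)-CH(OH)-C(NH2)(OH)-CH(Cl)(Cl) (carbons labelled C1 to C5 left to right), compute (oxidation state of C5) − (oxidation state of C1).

C5: 1C, 1H, 2Cl → 0 − 1 + 2 = +1
C1: 2C, 1H, 1Mg → 0 − 1 − 1 = -2
Difference: +1 − (-2) = +3.

+3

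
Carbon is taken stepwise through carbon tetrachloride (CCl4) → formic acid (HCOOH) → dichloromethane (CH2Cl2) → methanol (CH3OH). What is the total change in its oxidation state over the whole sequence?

Carbon oxidation states along the series — carbon tetrachloride: +4, formic acid: +2, dichloromethane: 0, methanol: -2.
Net change = -2 − (+4) = -6.

-6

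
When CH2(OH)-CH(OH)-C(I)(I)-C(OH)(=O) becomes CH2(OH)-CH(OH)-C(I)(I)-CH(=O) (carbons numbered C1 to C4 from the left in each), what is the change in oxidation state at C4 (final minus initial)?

-2

Before: C4 has 1 bond to C, 3 bonds to O → oxidation state +3.
After: C4 has 1 bond to C, 1 bond to H, 2 bonds to O → oxidation state +1.
Δ = +1 − (+3) = -2, so this is a reduction at C4.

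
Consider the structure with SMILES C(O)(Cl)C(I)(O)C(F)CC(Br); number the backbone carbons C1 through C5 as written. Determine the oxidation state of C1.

+1

C1 has one bond to C (0), one bond to O (+1), one bond to H (-1), one bond to Cl (+1).
Oxidation state = 0 + 1 − 1 + 1 = +1.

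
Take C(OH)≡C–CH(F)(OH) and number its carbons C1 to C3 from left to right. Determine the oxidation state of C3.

Bonds to more-electronegative neighbours contribute +1 each, bonds to H or metals contribute −1 each, and C–C bonds contribute 0.
C3 has one bond to C (0), one bond to F (+1), one bond to H (-1), one bond to O (+1).
Oxidation state = 0 + 1 − 1 + 1 = +1.

+1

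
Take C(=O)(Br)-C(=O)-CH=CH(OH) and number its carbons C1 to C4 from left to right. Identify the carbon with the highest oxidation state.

C1

Count +1 for every bond to an atom more electronegative than carbon and −1 for every bond to one less electronegative; C–C bonds are 0. Tallying each carbon:
C1: 1C, 2O, 1Br → 0 + 2 + 1 = +3
C2: 2C, 2O → 0 + 2 = +2
C3: 3C, 1H → 0 − 1 = -1
C4: 2C, 1H, 1O → 0 − 1 + 1 = 0
The most oxidised carbon is C1 at +3.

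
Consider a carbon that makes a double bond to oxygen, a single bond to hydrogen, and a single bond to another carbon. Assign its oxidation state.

+1

The carbon has one bond to C (0), a double bond to O (2×+1 = +2), one bond to H (-1).
Oxidation state = 0 + 2 − 1 = +1.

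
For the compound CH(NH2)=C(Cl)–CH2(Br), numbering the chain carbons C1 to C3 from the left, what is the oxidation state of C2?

+1

C2 has a double bond to C (2×0 = 0), one bond to C (0), one bond to Cl (+1).
Oxidation state = 0 + 0 + 1 = +1.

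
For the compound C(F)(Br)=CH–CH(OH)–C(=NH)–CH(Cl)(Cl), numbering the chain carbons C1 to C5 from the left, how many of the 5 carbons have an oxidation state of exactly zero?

Each bond to a more electronegative atom (O, N, halogen) counts +1, each bond to a less electronegative atom (H, metal, B, Si) counts −1, and each C–C bond counts 0. Tallying each carbon:
C1: 2C, 1F, 1Br → 0 + 1 + 1 = +2
C2: 3C, 1H → 0 − 1 = -1
C3: 2C, 1H, 1O → 0 − 1 + 1 = 0
C4: 2C, 2N → 0 + 2 = +2
C5: 1C, 1H, 2Cl → 0 − 1 + 2 = +1
1 carbon (C3) meets the condition.

1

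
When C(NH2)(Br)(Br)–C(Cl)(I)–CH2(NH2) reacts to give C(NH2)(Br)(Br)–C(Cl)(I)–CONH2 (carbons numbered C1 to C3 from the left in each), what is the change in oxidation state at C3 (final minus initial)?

+4

Before: C3 has 1 bond to C, 2 bonds to H, 1 bond to N → oxidation state -1.
After: C3 has 1 bond to C, 2 bonds to O, 1 bond to N → oxidation state +3.
Δ = +3 − (-1) = +4, so this is an oxidation at C3.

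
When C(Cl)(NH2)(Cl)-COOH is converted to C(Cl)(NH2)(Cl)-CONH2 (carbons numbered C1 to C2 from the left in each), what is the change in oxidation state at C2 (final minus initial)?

0

Before: C2 has 1 bond to C, 3 bonds to O → oxidation state +3.
After: C2 has 1 bond to C, 2 bonds to O, 1 bond to N → oxidation state +3.
Δ = +3 − (+3) = 0, so no net redox change at C2.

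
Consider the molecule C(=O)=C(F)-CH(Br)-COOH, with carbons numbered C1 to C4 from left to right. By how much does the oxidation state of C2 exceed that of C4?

C2: 3C, 1F → 0 + 1 = +1
C4: 1C, 3O → 0 + 3 = +3
Difference: +1 − (+3) = -2.

-2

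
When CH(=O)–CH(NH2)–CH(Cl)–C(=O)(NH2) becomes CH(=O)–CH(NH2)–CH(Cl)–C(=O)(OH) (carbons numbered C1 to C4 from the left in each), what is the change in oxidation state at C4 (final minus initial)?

Before: C4 has 1 bond to C, 2 bonds to O, 1 bond to N → oxidation state +3.
After: C4 has 1 bond to C, 3 bonds to O → oxidation state +3.
Δ = +3 − (+3) = 0, so no net redox change at C4.

0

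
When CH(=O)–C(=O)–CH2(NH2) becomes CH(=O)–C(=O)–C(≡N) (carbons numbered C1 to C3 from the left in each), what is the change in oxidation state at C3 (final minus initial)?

+4

Before: C3 has 1 bond to C, 2 bonds to H, 1 bond to N → oxidation state -1.
After: C3 has 1 bond to C, 3 bonds to N → oxidation state +3.
Δ = +3 − (-1) = +4, so this is an oxidation at C3.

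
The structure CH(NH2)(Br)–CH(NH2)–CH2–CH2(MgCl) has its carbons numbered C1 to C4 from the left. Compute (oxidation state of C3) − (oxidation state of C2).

C3: 2C, 2H → 0 − 2 = -2
C2: 2C, 1H, 1N → 0 − 1 + 1 = 0
Difference: -2 − (0) = -2.

-2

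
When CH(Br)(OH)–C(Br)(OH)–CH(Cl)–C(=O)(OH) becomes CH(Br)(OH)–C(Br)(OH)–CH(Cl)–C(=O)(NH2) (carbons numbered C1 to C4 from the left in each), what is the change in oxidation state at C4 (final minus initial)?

Before: C4 has 1 bond to C, 3 bonds to O → oxidation state +3.
After: C4 has 1 bond to C, 2 bonds to O, 1 bond to N → oxidation state +3.
Δ = +3 − (+3) = 0, so no net redox change at C4.

0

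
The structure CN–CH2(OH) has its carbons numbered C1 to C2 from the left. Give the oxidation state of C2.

C2 has one bond to C (0), one bond to H (-1), one bond to O (+1), one bond to H (-1).
Oxidation state = 0 − 1 + 1 − 1 = -1.

-1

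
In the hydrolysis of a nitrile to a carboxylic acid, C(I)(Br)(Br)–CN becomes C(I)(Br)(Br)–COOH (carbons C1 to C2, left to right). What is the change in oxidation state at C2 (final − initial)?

Before: C2 has 1 bond to C, 3 bonds to N → oxidation state +3.
After: C2 has 1 bond to C, 3 bonds to O → oxidation state +3.
Δ = +3 − (+3) = 0, so no net redox change at C2.

0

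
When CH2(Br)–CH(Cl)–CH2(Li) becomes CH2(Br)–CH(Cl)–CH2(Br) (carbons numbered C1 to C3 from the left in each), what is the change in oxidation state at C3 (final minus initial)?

+2

Before: C3 has 1 bond to C, 2 bonds to H, 1 bond to Li → oxidation state -3.
After: C3 has 1 bond to C, 2 bonds to H, 1 bond to Br → oxidation state -1.
Δ = -1 − (-3) = +2, so this is an oxidation at C3.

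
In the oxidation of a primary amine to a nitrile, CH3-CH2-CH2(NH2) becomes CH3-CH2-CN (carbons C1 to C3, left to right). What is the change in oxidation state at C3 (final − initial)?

+4

Before: C3 has 1 bond to C, 2 bonds to H, 1 bond to N → oxidation state -1.
After: C3 has 1 bond to C, 3 bonds to N → oxidation state +3.
Δ = +3 − (-1) = +4, so this is an oxidation at C3.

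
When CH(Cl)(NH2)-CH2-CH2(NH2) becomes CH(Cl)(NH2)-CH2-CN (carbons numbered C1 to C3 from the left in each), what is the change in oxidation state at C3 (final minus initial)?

+4

Before: C3 has 1 bond to C, 2 bonds to H, 1 bond to N → oxidation state -1.
After: C3 has 1 bond to C, 3 bonds to N → oxidation state +3.
Δ = +3 − (-1) = +4, so this is an oxidation at C3.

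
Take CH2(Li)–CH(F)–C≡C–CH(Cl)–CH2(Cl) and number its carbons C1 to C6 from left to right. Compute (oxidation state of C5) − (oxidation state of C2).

0

C5: 2C, 1H, 1Cl → 0 − 1 + 1 = 0
C2: 2C, 1H, 1F → 0 − 1 + 1 = 0
Difference: 0 − (0) = 0.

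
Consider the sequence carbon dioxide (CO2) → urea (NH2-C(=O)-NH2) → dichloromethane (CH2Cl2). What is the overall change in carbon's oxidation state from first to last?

Carbon oxidation states along the series — carbon dioxide: +4, urea: +4, dichloromethane: 0.
Net change = 0 − (+4) = -4.

-4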